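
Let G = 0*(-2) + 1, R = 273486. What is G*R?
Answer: 273486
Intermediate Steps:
G = 1 (G = 0 + 1 = 1)
G*R = 1*273486 = 273486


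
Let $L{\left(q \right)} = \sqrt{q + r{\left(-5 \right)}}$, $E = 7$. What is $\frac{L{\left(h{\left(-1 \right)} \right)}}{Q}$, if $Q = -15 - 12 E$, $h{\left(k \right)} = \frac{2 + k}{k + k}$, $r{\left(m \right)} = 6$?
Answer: $- \frac{\sqrt{22}}{198} \approx -0.023689$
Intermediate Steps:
$h{\left(k \right)} = \frac{2 + k}{2 k}$
$L{\left(q \right)} = \sqrt{6 + q}$ ($L{\left(q \right)} = \sqrt{q + 6} = \sqrt{6 + q}$)
$Q = -99$ ($Q = -15 - 84 = -99$)
$\frac{L{\left(h{\left(-1 \right)} \right)}}{Q} = \frac{\sqrt{6 + \frac{2 - 1}{2 \left(-1\right)}}}{-99} = \sqrt{6 + \frac{1}{2} \left(-1\right) 1} \left(- \frac{1}{99}\right) = \sqrt{6 - \frac{1}{2}} \left(- \frac{1}{99}\right) = \sqrt{\frac{11}{2}} \left(- \frac{1}{99}\right) = \frac{\sqrt{22}}{2} \left(- \frac{1}{99}\right) = - \frac{\sqrt{22}}{198}$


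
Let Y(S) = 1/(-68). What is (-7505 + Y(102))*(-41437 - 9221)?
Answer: 12926427189/34 ≈ 3.8019e+8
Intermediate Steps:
Y(S) = -1/68
(-7505 + Y(102))*(-41437 - 9221) = (-7505 - 1/68)*(-41437 - 9221) = -510341/68*(-50658) = 12926427189/34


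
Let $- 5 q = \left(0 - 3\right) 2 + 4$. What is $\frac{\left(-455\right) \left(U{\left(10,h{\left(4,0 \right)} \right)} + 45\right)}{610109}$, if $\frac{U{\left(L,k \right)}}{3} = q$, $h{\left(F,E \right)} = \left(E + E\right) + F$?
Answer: $- \frac{21021}{610109} \approx -0.034455$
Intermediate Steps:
$h{\left(F,E \right)} = F + 2 E$ ($h{\left(F,E \right)} = 2 E + F = F + 2 E$)
$q = \frac{2}{5}$ ($q = - \frac{\left(0 - 3\right) 2 + 4}{5} = - \frac{\left(-3\right) 2 + 4}{5} = - \frac{-6 + 4}{5} = \left(- \frac{1}{5}\right) \left(-2\right) = \frac{2}{5} \approx 0.4$)
$U{\left(L,k \right)} = \frac{6}{5}$ ($U{\left(L,k \right)} = 3 \cdot \frac{2}{5} = \frac{6}{5}$)
$\frac{\left(-455\right) \left(U{\left(10,h{\left(4,0 \right)} \right)} + 45\right)}{610109} = \frac{\left(-455\right) \left(\frac{6}{5} + 45\right)}{610109} = \left(-455\right) \frac{231}{5} \cdot \frac{1}{610109} = \left(-21021\right) \frac{1}{610109} = - \frac{21021}{610109}$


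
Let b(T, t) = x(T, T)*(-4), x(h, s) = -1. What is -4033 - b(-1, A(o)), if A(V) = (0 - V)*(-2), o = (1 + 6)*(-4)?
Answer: -4037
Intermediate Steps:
o = -28 (o = 7*(-4) = -28)
A(V) = 2*V (A(V) = -V*(-2) = 2*V)
b(T, t) = 4 (b(T, t) = -1*(-4) = 4)
-4033 - b(-1, A(o)) = -4033 - 1*4 = -4033 - 4 = -4037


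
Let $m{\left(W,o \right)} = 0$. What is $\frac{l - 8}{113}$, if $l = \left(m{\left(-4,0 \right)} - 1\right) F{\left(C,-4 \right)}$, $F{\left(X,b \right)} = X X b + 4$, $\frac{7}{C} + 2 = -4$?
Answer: $- \frac{59}{1017} \approx -0.058014$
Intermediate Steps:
$C = - \frac{7}{6}$ ($C = \frac{7}{-2 - 4} = \frac{7}{-6} = 7 \left(- \frac{1}{6}\right) = - \frac{7}{6} \approx -1.1667$)
$F{\left(X,b \right)} = 4 + b X^{2}$ ($F{\left(X,b \right)} = X^{2} b + 4 = b X^{2} + 4 = 4 + b X^{2}$)
$l = \frac{13}{9}$ ($l = \left(0 - 1\right) \left(4 - 4 \left(- \frac{7}{6}\right)^{2}\right) = - (4 - \frac{49}{9}) = \left(-1\right) \left(- \frac{13}{9}\right) = \frac{13}{9} \approx 1.4444$)
$\frac{l - 8}{113} = \frac{\frac{13}{9} - 8}{113} = \frac{1}{113} \left(- \frac{59}{9}\right) = - \frac{59}{1017}$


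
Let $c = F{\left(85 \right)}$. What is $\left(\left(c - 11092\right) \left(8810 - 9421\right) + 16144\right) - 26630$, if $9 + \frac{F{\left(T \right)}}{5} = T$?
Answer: $6534546$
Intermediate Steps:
$F{\left(T \right)} = -45 + 5 T$
$c = 380$ ($c = -45 + 5 \cdot 85 = -45 + 425 = 380$)
$\left(\left(c - 11092\right) \left(8810 - 9421\right) + 16144\right) - 26630 = \left(\left(380 - 11092\right) \left(8810 - 9421\right) + 16144\right) - 26630 = \left(\left(-10712\right) \left(-611\right) + 16144\right) - 26630 = \left(6545032 + 16144\right) - 26630 = 6561176 - 26630 = 6534546$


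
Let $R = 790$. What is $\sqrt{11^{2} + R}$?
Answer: $\sqrt{911} \approx 30.183$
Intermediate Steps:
$\sqrt{11^{2} + R} = \sqrt{11^{2} + 790} = \sqrt{121 + 790} = \sqrt{911}$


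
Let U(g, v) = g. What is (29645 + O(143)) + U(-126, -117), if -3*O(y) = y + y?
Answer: 88271/3 ≈ 29424.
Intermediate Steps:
O(y) = -2*y/3 (O(y) = -(y + y)/3 = -2*y/3)
(29645 + O(143)) + U(-126, -117) = (29645 - 2/3*143) - 126 = (29645 - 286/3) - 126 = 88649/3 - 126 = 88271/3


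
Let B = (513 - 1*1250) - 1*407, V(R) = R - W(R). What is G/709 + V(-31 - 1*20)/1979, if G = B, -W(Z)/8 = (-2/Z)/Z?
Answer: -5982662479/3649491711 ≈ -1.6393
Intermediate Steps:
W(Z) = 16/Z² (W(Z) = -8*(-2/Z)/Z = -(-16)/Z² = 16/Z²)
V(R) = R - 16/R²
B = -1144 (B = (513 - 1250) - 407 = -737 - 407 = -1144)
G = -1144
G/709 + V(-31 - 1*20)/1979 = -1144/709 + ((-31 - 1*20) - 16/(-31 - 1*20)²)/1979 = -1144*1/709 + ((-31 - 20) - 16/(-31 - 20)²)*(1/1979) = -1144/709 + (-51 - 16/(-51)²)*(1/1979) = -1144/709 + (-51 - 16*1/2601)*(1/1979) = -1144/709 + (-51 - 16/2601)*(1/1979) = -1144/709 - 132667/2601*1/1979 = -1144/709 - 132667/5147379 = -5982662479/3649491711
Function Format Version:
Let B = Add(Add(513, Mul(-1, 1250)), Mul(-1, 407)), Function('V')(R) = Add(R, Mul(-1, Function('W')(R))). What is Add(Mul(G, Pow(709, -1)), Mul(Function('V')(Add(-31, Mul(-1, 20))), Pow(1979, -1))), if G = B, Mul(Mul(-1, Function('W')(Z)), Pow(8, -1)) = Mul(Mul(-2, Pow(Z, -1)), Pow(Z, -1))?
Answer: Rational(-5982662479, 3649491711) ≈ -1.6393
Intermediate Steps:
Function('W')(Z) = Mul(16, Pow(Z, -2)) (Function('W')(Z) = Mul(-8, Mul(Mul(-2, Pow(Z, -1)), Pow(Z, -1))) = Mul(-8, Mul(-2, Pow(Z, -2))) = Mul(16, Pow(Z, -2)))
Function('V')(R) = Add(R, Mul(-16, Pow(R, -2))) (Function('V')(R) = Add(R, Mul(-1, Mul(16, Pow(R, -2)))) = Add(R, Mul(-16, Pow(R, -2))))
B = -1144 (B = Add(Add(513, -1250), -407) = Add(-737, -407) = -1144)
G = -1144
Add(Mul(G, Pow(709, -1)), Mul(Function('V')(Add(-31, Mul(-1, 20))), Pow(1979, -1))) = Add(Mul(-1144, Pow(709, -1)), Mul(Add(Add(-31, Mul(-1, 20)), Mul(-16, Pow(Add(-31, Mul(-1, 20)), -2))), Pow(1979, -1))) = Add(Mul(-1144, Rational(1, 709)), Mul(Add(Add(-31, -20), Mul(-16, Pow(Add(-31, -20), -2))), Rational(1, 1979))) = Add(Rational(-1144, 709), Mul(Add(-51, Mul(-16, Pow(-51, -2))), Rational(1, 1979))) = Add(Rational(-1144, 709), Mul(Add(-51, Mul(-16, Rational(1, 2601))), Rational(1, 1979))) = Add(Rational(-1144, 709), Mul(Add(-51, Rational(-16, 2601)), Rational(1, 1979))) = Add(Rational(-1144, 709), Mul(Rational(-132667, 2601), Rational(1, 1979))) = Add(Rational(-1144, 709), Rational(-132667, 5147379)) = Rational(-5982662479, 3649491711)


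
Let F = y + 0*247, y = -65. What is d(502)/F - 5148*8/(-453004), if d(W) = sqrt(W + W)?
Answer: 10296/113251 - 2*sqrt(251)/65 ≈ -0.39656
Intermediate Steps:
d(W) = sqrt(2)*sqrt(W) (d(W) = sqrt(2*W) = sqrt(2)*sqrt(W))
F = -65 (F = -65 + 0*247 = -65 + 0 = -65)
d(502)/F - 5148*8/(-453004) = (sqrt(2)*sqrt(502))/(-65) - 5148*8/(-453004) = (2*sqrt(251))*(-1/65) - 41184*(-1/453004) = -2*sqrt(251)/65 + 10296/113251 = 10296/113251 - 2*sqrt(251)/65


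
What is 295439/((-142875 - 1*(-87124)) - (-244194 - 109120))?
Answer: 295439/297563 ≈ 0.99286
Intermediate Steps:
295439/((-142875 - 1*(-87124)) - (-244194 - 109120)) = 295439/((-142875 + 87124) - 1*(-353314)) = 295439/(-55751 + 353314) = 295439/297563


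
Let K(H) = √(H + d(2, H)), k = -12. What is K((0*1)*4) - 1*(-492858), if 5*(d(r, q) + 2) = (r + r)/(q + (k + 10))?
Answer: 492858 + 2*I*√15/5 ≈ 4.9286e+5 + 1.5492*I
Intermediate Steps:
d(r, q) = -2 + 2*r/(5*(-2 + q)) (d(r, q) = -2 + ((r + r)/(q + (-12 + 10)))/5 = -2 + ((2*r)/(q - 2))/5 = -2 + ((2*r)/(-2 + q))/5 = -2 + (2*r/(-2 + q))/5 = -2 + 2*r/(5*(-2 + q)))
K(H) = √(H + 2*(12 - 5*H)/(5*(-2 + H))) (K(H) = √(H + 2*(10 + 2 - 5*H)/(5*(-2 + H))) = √(H + 2*(12 - 5*H)/(5*(-2 + H))))
K((0*1)*4) - 1*(-492858) = √5*√((24 - 20*0*1*4 + 5*((0*1)*4)²)/(-2 + (0*1)*4))/5 - 1*(-492858) = √5*√((24 - 0*4 + 5*(0*4)²)/(-2 + 0*4))/5 + 492858 = √5*√((24 - 20*0 + 5*0²)/(-2 + 0))/5 + 492858 = √5*√((24 + 0 + 5*0)/(-2))/5 + 492858 = √5*√(-(24 + 0 + 0)/2)/5 + 492858 = √5*√(-½*24)/5 + 492858 = √5*√(-12)/5 + 492858 = √5*(2*I*√3)/5 + 492858 = 2*I*√15/5 + 492858 = 492858 + 2*I*√15/5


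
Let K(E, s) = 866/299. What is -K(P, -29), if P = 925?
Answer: -866/299 ≈ -2.8963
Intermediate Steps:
K(E, s) = 866/299 (K(E, s) = 866*(1/299) = 866/299)
-K(P, -29) = -1*866/299 = -866/299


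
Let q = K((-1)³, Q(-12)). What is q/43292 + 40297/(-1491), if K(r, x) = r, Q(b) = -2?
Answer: -1744539215/64548372 ≈ -27.027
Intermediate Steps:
q = -1 (q = (-1)³ = -1)
q/43292 + 40297/(-1491) = -1/43292 + 40297/(-1491) = -1*1/43292 + 40297*(-1/1491) = -1/43292 - 40297/1491 = -1744539215/64548372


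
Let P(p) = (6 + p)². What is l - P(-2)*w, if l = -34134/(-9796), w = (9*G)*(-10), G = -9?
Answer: -63461013/4898 ≈ -12957.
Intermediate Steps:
w = 810 (w = (9*(-9))*(-10) = -81*(-10) = 810)
l = 17067/4898 (l = -34134*(-1/9796) = 17067/4898 ≈ 3.4845)
l - P(-2)*w = 17067/4898 - (6 - 2)²*810 = 17067/4898 - 4²*810 = 17067/4898 - 16*810 = 17067/4898 - 1*12960 = 17067/4898 - 12960 = -63461013/4898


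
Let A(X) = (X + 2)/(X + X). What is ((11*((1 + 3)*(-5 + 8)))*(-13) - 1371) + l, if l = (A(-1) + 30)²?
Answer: -8867/4 ≈ -2216.8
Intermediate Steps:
A(X) = (2 + X)/(2*X) (A(X) = (2 + X)/((2*X)) = (2 + X)*(1/(2*X)) = (2 + X)/(2*X))
l = 3481/4 (l = ((½)*(2 - 1)/(-1) + 30)² = ((½)*(-1)*1 + 30)² = (-½ + 30)² = (59/2)² = 3481/4 ≈ 870.25)
((11*((1 + 3)*(-5 + 8)))*(-13) - 1371) + l = ((11*((1 + 3)*(-5 + 8)))*(-13) - 1371) + 3481/4 = ((11*(4*3))*(-13) - 1371) + 3481/4 = ((11*12)*(-13) - 1371) + 3481/4 = (132*(-13) - 1371) + 3481/4 = (-1716 - 1371) + 3481/4 = -3087 + 3481/4 = -8867/4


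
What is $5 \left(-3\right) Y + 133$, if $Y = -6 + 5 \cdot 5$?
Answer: $-152$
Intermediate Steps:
$Y = 19$ ($Y = -6 + 25 = 19$)
$5 \left(-3\right) Y + 133 = 5 \left(-3\right) 19 + 133 = \left(-15\right) 19 + 133 = -285 + 133 = -152$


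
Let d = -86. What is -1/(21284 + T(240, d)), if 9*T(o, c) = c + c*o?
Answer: -9/170830 ≈ -5.2684e-5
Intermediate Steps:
T(o, c) = c/9 + c*o/9 (T(o, c) = (c + c*o)/9 = c/9 + c*o/9)
-1/(21284 + T(240, d)) = -1/(21284 + (1/9)*(-86)*(1 + 240)) = -1/(21284 + (1/9)*(-86)*241) = -1/(21284 - 20726/9) = -1/170830/9 = -1*9/170830 = -9/170830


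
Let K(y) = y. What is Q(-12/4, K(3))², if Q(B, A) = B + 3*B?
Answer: 144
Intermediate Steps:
Q(B, A) = 4*B
Q(-12/4, K(3))² = (4*(-12/4))² = (4*(-12*¼))² = (4*(-3))² = (-12)² = 144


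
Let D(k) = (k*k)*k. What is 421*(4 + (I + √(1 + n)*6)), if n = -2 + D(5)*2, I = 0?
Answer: 1684 + 2526*√249 ≈ 41544.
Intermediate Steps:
D(k) = k³ (D(k) = k²*k = k³)
n = 248 (n = -2 + 5³*2 = -2 + 125*2 = -2 + 250 = 248)
421*(4 + (I + √(1 + n)*6)) = 421*(4 + (0 + √(1 + 248)*6)) = 421*(4 + (0 + √249*6)) = 421*(4 + (0 + 6*√249)) = 421*(4 + 6*√249) = 1684 + 2526*√249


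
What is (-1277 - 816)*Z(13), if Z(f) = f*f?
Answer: -353717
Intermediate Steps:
Z(f) = f²
(-1277 - 816)*Z(13) = (-1277 - 816)*13² = -2093*169 = -353717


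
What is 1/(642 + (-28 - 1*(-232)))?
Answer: 1/846 ≈ 0.0011820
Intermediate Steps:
1/(642 + (-28 - 1*(-232))) = 1/(642 + (-28 + 232)) = 1/(642 + 204) = 1/846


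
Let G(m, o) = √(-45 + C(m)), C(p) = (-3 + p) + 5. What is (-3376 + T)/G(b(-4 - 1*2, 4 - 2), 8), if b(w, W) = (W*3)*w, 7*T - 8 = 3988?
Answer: 19636*I*√79/553 ≈ 315.6*I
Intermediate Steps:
T = 3996/7 (T = 8/7 + (⅐)*3988 = 8/7 + 3988/7 = 3996/7 ≈ 570.86)
b(w, W) = 3*W*w (b(w, W) = (3*W)*w = 3*W*w)
C(p) = 2 + p
G(m, o) = √(-43 + m) (G(m, o) = √(-45 + (2 + m)) = √(-43 + m))
(-3376 + T)/G(b(-4 - 1*2, 4 - 2), 8) = (-3376 + 3996/7)/(√(-43 + 3*(4 - 2)*(-4 - 1*2))) = -19636/(7*√(-43 + 3*2*(-4 - 2))) = -19636/(7*√(-43 + 3*2*(-6))) = -19636/(7*√(-43 - 36)) = -19636*(-I*√79/79)/7 = -(-19636)*I*√79/553 = 19636*I*√79/553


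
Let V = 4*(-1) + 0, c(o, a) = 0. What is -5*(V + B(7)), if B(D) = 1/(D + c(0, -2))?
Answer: 135/7 ≈ 19.286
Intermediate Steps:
B(D) = 1/D (B(D) = 1/(D + 0) = 1/D)
V = -4 (V = -4 + 0 = -4)
-5*(V + B(7)) = -5*(-4 + 1/7) = -5*(-4 + ⅐) = -5*(-27/7) = 135/7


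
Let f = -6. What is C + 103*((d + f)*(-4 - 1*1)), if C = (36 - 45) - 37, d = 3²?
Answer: -1591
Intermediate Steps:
d = 9
C = -46 (C = -9 - 37 = -46)
C + 103*((d + f)*(-4 - 1*1)) = -46 + 103*((9 - 6)*(-4 - 1*1)) = -46 + 103*(3*(-4 - 1)) = -46 + 103*(3*(-5)) = -46 + 103*(-15) = -46 - 1545 = -1591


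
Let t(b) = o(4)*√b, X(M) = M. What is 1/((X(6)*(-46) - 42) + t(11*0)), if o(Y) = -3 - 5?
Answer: -1/318 ≈ -0.0031447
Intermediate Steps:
o(Y) = -8
t(b) = -8*√b
1/((X(6)*(-46) - 42) + t(11*0)) = 1/((6*(-46) - 42) - 8*√(11*0)) = 1/((-276 - 42) - 8*√0) = 1/(-318 - 8*0) = 1/(-318 + 0) = 1/(-318) = -1/318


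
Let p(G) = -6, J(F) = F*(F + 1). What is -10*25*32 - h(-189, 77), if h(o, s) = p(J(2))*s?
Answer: -7538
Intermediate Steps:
J(F) = F*(1 + F)
h(o, s) = -6*s
-10*25*32 - h(-189, 77) = -10*25*32 - (-6)*77 = -250*32 - 1*(-462) = -8000 + 462 = -7538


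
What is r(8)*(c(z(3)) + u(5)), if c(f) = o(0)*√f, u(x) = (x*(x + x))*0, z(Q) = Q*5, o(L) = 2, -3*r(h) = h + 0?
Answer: -16*√15/3 ≈ -20.656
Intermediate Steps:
r(h) = -h/3 (r(h) = -(h + 0)/3 = -h/3)
z(Q) = 5*Q
u(x) = 0 (u(x) = (x*(2*x))*0 = (2*x²)*0 = 0)
c(f) = 2*√f
r(8)*(c(z(3)) + u(5)) = (-⅓*8)*(2*√(5*3) + 0) = -8*(2*√15 + 0)/3 = -16*√15/3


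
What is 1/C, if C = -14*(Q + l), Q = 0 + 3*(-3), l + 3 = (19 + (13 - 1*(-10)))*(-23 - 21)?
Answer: 1/26040 ≈ 3.8402e-5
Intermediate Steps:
l = -1851 (l = -3 + (19 + (13 - 1*(-10)))*(-23 - 21) = -3 + (19 + (13 + 10))*(-44) = -3 + (19 + 23)*(-44) = -3 + 42*(-44) = -3 - 1848 = -1851)
Q = -9 (Q = 0 - 9 = -9)
C = 26040 (C = -14*(-9 - 1851) = -14*(-1860) = 26040)
1/C = 1/26040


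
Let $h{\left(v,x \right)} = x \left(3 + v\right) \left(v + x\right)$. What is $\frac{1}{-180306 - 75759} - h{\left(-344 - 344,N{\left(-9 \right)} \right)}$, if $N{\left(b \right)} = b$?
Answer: $\frac{1100312585324}{256065} \approx 4.297 \cdot 10^{6}$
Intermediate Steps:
$h{\left(v,x \right)} = x \left(3 + v\right) \left(v + x\right)$
$\frac{1}{-180306 - 75759} - h{\left(-344 - 344,N{\left(-9 \right)} \right)} = \frac{1}{-180306 - 75759} - - 9 \left(\left(-344 - 344\right)^{2} + 3 \left(-344 - 344\right) + 3 \left(-9\right) + \left(-344 - 344\right) \left(-9\right)\right) = \frac{1}{-256065} - - 9 \left(\left(-344 - 344\right)^{2} + 3 \left(-344 - 344\right) - 27 + \left(-344 - 344\right) \left(-9\right)\right) = - \frac{1}{256065} - - 9 \left(\left(-688\right)^{2} + 3 \left(-688\right) - 27 - -6192\right) = - \frac{1}{256065} - - 9 \left(473344 - 2064 - 27 + 6192\right) = - \frac{1}{256065} - \left(-9\right) 477445 = - \frac{1}{256065} - -4297005 = - \frac{1}{256065} + 4297005 = \frac{1100312585324}{256065}$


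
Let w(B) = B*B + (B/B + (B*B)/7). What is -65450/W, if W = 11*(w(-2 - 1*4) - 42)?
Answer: -41650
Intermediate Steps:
w(B) = 1 + 8*B²/7 (w(B) = B² + (1 + B²*(⅐)) = B² + (1 + B²/7) = 1 + 8*B²/7)
W = 11/7 (W = 11*((1 + 8*(-2 - 1*4)²/7) - 42) = 11*((1 + 8*(-2 - 4)²/7) - 42) = 11*((1 + (8/7)*(-6)²) - 42) = 11*((1 + (8/7)*36) - 42) = 11*((1 + 288/7) - 42) = 11*(295/7 - 42) = 11*(⅐) = 11/7 ≈ 1.5714)
-65450/W = -65450/11/7 = -65450*7/11 = -41650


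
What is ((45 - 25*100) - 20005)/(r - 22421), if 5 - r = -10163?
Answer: 22460/12253 ≈ 1.8330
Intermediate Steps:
r = 10168 (r = 5 - 1*(-10163) = 5 + 10163 = 10168)
((45 - 25*100) - 20005)/(r - 22421) = ((45 - 25*100) - 20005)/(10168 - 22421) = ((45 - 2500) - 20005)/(-12253) = (-2455 - 20005)*(-1/12253) = -22460*(-1/12253) = 22460/12253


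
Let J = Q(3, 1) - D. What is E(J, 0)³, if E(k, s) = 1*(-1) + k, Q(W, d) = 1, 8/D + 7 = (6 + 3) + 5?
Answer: -512/343 ≈ -1.4927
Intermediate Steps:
D = 8/7 (D = 8/(-7 + ((6 + 3) + 5)) = 8/(-7 + (9 + 5)) = 8/(-7 + 14) = 8/7 ≈ 1.1429)
J = -⅐ (J = 1 - 1*8/7 = 1 - 8/7 = -⅐ ≈ -0.14286)
E(k, s) = -1 + k
E(J, 0)³ = (-1 - ⅐)³ = (-8/7)³ = -512/343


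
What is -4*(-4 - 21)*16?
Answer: 1600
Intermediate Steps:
-4*(-4 - 21)*16 = -4*(-25)*16 = 100*16 = 1600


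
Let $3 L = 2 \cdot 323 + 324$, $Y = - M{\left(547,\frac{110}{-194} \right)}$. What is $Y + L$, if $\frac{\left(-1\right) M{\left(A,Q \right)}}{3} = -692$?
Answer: $- \frac{5258}{3} \approx -1752.7$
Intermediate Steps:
$M{\left(A,Q \right)} = 2076$ ($M{\left(A,Q \right)} = \left(-3\right) \left(-692\right) = 2076$)
$Y = -2076$ ($Y = \left(-1\right) 2076 = -2076$)
$L = \frac{970}{3}$ ($L = \frac{2 \cdot 323 + 324}{3} = \frac{646 + 324}{3} = \frac{1}{3} \cdot 970 = \frac{970}{3} \approx 323.33$)
$Y + L = -2076 + \frac{970}{3} = - \frac{5258}{3}$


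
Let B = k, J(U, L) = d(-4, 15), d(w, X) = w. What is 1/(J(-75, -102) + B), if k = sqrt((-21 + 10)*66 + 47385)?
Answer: 4/46643 + sqrt(46659)/46643 ≈ 0.0047168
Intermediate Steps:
J(U, L) = -4
k = sqrt(46659) (k = sqrt(-11*66 + 47385) = sqrt(-726 + 47385) = sqrt(46659) ≈ 216.01)
B = sqrt(46659) ≈ 216.01
1/(J(-75, -102) + B) = 1/(-4 + sqrt(46659))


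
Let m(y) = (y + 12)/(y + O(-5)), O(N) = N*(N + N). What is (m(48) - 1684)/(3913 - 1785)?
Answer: -41243/52136 ≈ -0.79107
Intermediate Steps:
O(N) = 2*N**2 (O(N) = N*(2*N) = 2*N**2)
m(y) = (12 + y)/(50 + y) (m(y) = (y + 12)/(y + 2*(-5)**2) = (12 + y)/(y + 2*25) = (12 + y)/(y + 50) = (12 + y)/(50 + y))
(m(48) - 1684)/(3913 - 1785) = ((12 + 48)/(50 + 48) - 1684)/(3913 - 1785) = (60/98 - 1684)/2128 = ((1/98)*60 - 1684)*(1/2128) = (30/49 - 1684)*(1/2128) = -82486/49*1/2128 = -41243/52136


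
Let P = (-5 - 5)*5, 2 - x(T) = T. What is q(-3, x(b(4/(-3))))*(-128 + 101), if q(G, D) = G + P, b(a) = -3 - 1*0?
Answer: 1431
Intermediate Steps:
b(a) = -3 (b(a) = -3 + 0 = -3)
x(T) = 2 - T
P = -50 (P = -10*5 = -50)
q(G, D) = -50 + G (q(G, D) = G - 50 = -50 + G)
q(-3, x(b(4/(-3))))*(-128 + 101) = (-50 - 3)*(-128 + 101) = -53*(-27) = 1431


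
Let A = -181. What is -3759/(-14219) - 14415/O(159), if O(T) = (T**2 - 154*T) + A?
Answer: -202658859/8730466 ≈ -23.213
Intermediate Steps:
O(T) = -181 + T**2 - 154*T (O(T) = (T**2 - 154*T) - 181 = -181 + T**2 - 154*T)
-3759/(-14219) - 14415/O(159) = -3759/(-14219) - 14415/(-181 + 159**2 - 154*159) = -3759*(-1/14219) - 14415/(-181 + 25281 - 24486) = 3759/14219 - 14415/614 = -202658859/8730466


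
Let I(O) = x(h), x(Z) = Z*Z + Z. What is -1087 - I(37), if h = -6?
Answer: -1117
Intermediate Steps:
x(Z) = Z + Z**2 (x(Z) = Z**2 + Z = Z + Z**2)
I(O) = 30 (I(O) = -6*(1 - 6) = -6*(-5) = 30)
-1087 - I(37) = -1087 - 1*30 = -1087 - 30 = -1117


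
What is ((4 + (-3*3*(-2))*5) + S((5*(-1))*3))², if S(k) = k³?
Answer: 10764961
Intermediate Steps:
((4 + (-3*3*(-2))*5) + S((5*(-1))*3))² = ((4 + (-3*3*(-2))*5) + ((5*(-1))*3)³)² = ((4 - 9*(-2)*5) + (-5*3)³)² = ((4 + 18*5) + (-15)³)² = ((4 + 90) - 3375)² = (94 - 3375)² = (-3281)² = 10764961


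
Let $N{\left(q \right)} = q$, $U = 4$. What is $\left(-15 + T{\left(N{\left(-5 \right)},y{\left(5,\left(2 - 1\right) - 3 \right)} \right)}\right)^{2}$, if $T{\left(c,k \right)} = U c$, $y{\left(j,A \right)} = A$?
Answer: $1225$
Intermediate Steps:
$T{\left(c,k \right)} = 4 c$
$\left(-15 + T{\left(N{\left(-5 \right)},y{\left(5,\left(2 - 1\right) - 3 \right)} \right)}\right)^{2} = \left(-15 + 4 \left(-5\right)\right)^{2} = \left(-15 - 20\right)^{2} = \left(-35\right)^{2} = 1225$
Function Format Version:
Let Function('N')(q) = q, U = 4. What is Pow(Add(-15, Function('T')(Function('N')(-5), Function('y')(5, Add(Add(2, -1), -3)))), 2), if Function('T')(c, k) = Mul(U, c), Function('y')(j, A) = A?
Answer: 1225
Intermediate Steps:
Function('T')(c, k) = Mul(4, c)
Pow(Add(-15, Function('T')(Function('N')(-5), Function('y')(5, Add(Add(2, -1), -3)))), 2) = Pow(Add(-15, Mul(4, -5)), 2) = Pow(Add(-15, -20), 2) = Pow(-35, 2) = 1225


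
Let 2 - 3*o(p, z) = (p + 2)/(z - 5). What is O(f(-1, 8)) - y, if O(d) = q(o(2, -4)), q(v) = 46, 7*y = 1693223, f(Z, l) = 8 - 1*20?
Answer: -241843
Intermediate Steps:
f(Z, l) = -12 (f(Z, l) = 8 - 20 = -12)
y = 241889 (y = (1/7)*1693223 = 241889)
o(p, z) = 2/3 - (2 + p)/(3*(-5 + z)) (o(p, z) = 2/3 - (p + 2)/(3*(z - 5)) = 2/3 - (2 + p)/(3*(-5 + z)))
O(d) = 46
O(f(-1, 8)) - y = 46 - 1*241889 = 46 - 241889 = -241843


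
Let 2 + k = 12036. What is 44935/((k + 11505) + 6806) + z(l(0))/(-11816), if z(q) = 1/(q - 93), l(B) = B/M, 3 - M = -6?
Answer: 470272025/317578632 ≈ 1.4808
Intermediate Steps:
k = 12034 (k = -2 + 12036 = 12034)
M = 9 (M = 3 - 1*(-6) = 3 + 6 = 9)
l(B) = B/9
z(q) = 1/(-93 + q)
44935/((k + 11505) + 6806) + z(l(0))/(-11816) = 44935/((12034 + 11505) + 6806) + 1/((-93 + (⅑)*0)*(-11816)) = 44935/(23539 + 6806) - 1/11816/(-93 + 0) = 44935/30345 - 1/11816/(-93) = 44935*(1/30345) - 1/93*(-1/11816) = 8987/6069 + 1/1098888 = 470272025/317578632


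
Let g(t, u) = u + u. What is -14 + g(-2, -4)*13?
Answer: -118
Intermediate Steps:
g(t, u) = 2*u
-14 + g(-2, -4)*13 = -14 + (2*(-4))*13 = -14 - 8*13 = -14 - 104 = -118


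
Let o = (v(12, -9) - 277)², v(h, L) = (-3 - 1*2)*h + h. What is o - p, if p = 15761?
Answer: 89864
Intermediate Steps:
v(h, L) = -4*h (v(h, L) = (-3 - 2)*h + h = -5*h + h = -4*h)
o = 105625 (o = (-4*12 - 277)² = (-48 - 277)² = (-325)² = 105625)
o - p = 105625 - 1*15761 = 105625 - 15761 = 89864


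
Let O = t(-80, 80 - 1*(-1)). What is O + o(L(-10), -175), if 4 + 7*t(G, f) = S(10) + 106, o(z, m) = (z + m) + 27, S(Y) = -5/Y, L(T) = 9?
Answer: -249/2 ≈ -124.50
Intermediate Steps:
o(z, m) = 27 + m + z (o(z, m) = (m + z) + 27 = 27 + m + z)
t(G, f) = 29/2 (t(G, f) = -4/7 + (-5/10 + 106)/7 = -4/7 + (-5*⅒ + 106)/7 = -4/7 + (-½ + 106)/7 = -4/7 + (⅐)*(211/2) = -4/7 + 211/14 = 29/2)
O = 29/2 ≈ 14.500
O + o(L(-10), -175) = 29/2 + (27 - 175 + 9) = 29/2 - 139 = -249/2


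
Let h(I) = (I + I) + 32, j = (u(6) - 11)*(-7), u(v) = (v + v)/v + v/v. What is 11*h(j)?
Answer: 1584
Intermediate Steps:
u(v) = 3 (u(v) = (2*v)/v + 1 = 2 + 1 = 3)
j = 56 (j = (3 - 11)*(-7) = -8*(-7) = 56)
h(I) = 32 + 2*I (h(I) = 2*I + 32 = 32 + 2*I)
11*h(j) = 11*(32 + 2*56) = 11*(32 + 112) = 11*144 = 1584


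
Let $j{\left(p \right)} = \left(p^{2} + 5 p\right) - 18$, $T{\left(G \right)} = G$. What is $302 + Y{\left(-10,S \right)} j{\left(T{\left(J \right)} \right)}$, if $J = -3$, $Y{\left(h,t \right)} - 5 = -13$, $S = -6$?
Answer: $494$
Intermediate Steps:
$Y{\left(h,t \right)} = -8$ ($Y{\left(h,t \right)} = 5 - 13 = -8$)
$j{\left(p \right)} = -18 + p^{2} + 5 p$
$302 + Y{\left(-10,S \right)} j{\left(T{\left(J \right)} \right)} = 302 - 8 \left(-18 + \left(-3\right)^{2} + 5 \left(-3\right)\right) = 302 - 8 \left(-18 + 9 - 15\right) = 302 - -192 = 302 + 192 = 494$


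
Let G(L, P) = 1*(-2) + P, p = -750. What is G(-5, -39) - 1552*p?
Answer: 1163959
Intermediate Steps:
G(L, P) = -2 + P
G(-5, -39) - 1552*p = (-2 - 39) - 1552*(-750) = -41 + 1164000 = 1163959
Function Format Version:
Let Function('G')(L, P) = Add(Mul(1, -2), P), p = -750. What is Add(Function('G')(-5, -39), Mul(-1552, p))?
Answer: 1163959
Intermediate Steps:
Function('G')(L, P) = Add(-2, P)
Add(Function('G')(-5, -39), Mul(-1552, p)) = Add(Add(-2, -39), Mul(-1552, -750)) = Add(-41, 1164000) = 1163959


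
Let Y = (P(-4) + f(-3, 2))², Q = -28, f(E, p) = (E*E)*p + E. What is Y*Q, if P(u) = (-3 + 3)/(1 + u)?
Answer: -6300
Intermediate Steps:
P(u) = 0 (P(u) = 0/(1 + u) = 0)
f(E, p) = E + p*E² (f(E, p) = E²*p + E = p*E² + E = E + p*E²)
Y = 225 (Y = (0 - 3*(1 - 3*2))² = (0 - 3*(1 - 6))² = (0 - 3*(-5))² = (0 + 15)² = 15² = 225)
Y*Q = 225*(-28) = -6300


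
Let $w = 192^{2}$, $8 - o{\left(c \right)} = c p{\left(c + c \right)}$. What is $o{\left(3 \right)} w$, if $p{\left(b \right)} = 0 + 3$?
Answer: $-36864$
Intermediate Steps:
$p{\left(b \right)} = 3$
$o{\left(c \right)} = 8 - 3 c$ ($o{\left(c \right)} = 8 - c 3 = 8 - 3 c$)
$w = 36864$
$o{\left(3 \right)} w = \left(8 - 9\right) 36864 = \left(-1\right) 36864 = -36864$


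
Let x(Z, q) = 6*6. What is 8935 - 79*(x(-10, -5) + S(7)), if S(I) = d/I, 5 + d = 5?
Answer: 6091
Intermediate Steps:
d = 0 (d = -5 + 5 = 0)
x(Z, q) = 36
S(I) = 0 (S(I) = 0/I = 0)
8935 - 79*(x(-10, -5) + S(7)) = 8935 - 79*(36 + 0) = 8935 - 79*36 = 8935 - 2844 = 6091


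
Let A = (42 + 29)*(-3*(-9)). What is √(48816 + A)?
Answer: 3*√5637 ≈ 225.24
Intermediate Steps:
A = 1917 (A = 71*27 = 1917)
√(48816 + A) = √(48816 + 1917) = √50733 = 3*√5637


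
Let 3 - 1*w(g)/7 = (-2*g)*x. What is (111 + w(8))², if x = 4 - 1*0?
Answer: 336400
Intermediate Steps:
x = 4 (x = 4 + 0 = 4)
w(g) = 21 + 56*g (w(g) = 21 - 7*(-2*g)*4 = 21 - (-56)*g = 21 + 56*g)
(111 + w(8))² = (111 + (21 + 56*8))² = (111 + (21 + 448))² = (111 + 469)² = 580² = 336400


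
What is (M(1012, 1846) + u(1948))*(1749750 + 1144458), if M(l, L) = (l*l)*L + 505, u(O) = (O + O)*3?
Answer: 5471737598257536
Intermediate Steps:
u(O) = 6*O (u(O) = (2*O)*3 = 6*O)
M(l, L) = 505 + L*l² (M(l, L) = l²*L + 505 = L*l² + 505 = 505 + L*l²)
(M(1012, 1846) + u(1948))*(1749750 + 1144458) = ((505 + 1846*1012²) + 6*1948)*(1749750 + 1144458) = ((505 + 1846*1024144) + 11688)*2894208 = ((505 + 1890569824) + 11688)*2894208 = (1890570329 + 11688)*2894208 = 1890582017*2894208 = 5471737598257536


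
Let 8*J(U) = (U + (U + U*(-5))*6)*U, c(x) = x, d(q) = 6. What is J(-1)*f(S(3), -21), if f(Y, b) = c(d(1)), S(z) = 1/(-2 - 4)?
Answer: -69/4 ≈ -17.250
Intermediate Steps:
S(z) = -1/6 (S(z) = 1/(-6) = -1/6)
f(Y, b) = 6
J(U) = -23*U**2/8 (J(U) = ((U + (U + U*(-5))*6)*U)/8 = ((U + (U - 5*U)*6)*U)/8 = ((U - 4*U*6)*U)/8 = ((U - 24*U)*U)/8 = ((-23*U)*U)/8 = (-23*U**2)/8 = -23*U**2/8)
J(-1)*f(S(3), -21) = -23/8*(-1)**2*6 = -23/8*1*6 = -23/8*6 = -69/4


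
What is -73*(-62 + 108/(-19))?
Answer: 93878/19 ≈ 4940.9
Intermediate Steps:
-73*(-62 + 108/(-19)) = -73*(-62 + 108*(-1/19)) = -73*(-62 - 108/19) = -73*(-1286/19) = 93878/19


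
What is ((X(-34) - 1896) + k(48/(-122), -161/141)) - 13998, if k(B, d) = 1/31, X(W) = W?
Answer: -493767/31 ≈ -15928.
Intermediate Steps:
k(B, d) = 1/31
((X(-34) - 1896) + k(48/(-122), -161/141)) - 13998 = ((-34 - 1896) + 1/31) - 13998 = (-1930 + 1/31) - 13998 = -59829/31 - 13998 = -493767/31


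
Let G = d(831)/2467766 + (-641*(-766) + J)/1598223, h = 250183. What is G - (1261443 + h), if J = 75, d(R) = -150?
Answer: -2980956385774751236/1972020189909 ≈ -1.5116e+6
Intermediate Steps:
G = 605816630798/1972020189909 (G = -150/2467766 + (-641*(-766) + 75)/1598223 = -150*1/2467766 + (491006 + 75)*(1/1598223) = -75/1233883 + 491081*(1/1598223) = -75/1233883 + 491081/1598223 = 605816630798/1972020189909 ≈ 0.30721)
G - (1261443 + h) = 605816630798/1972020189909 - (1261443 + 250183) = 605816630798/1972020189909 - 1*1511626 = 605816630798/1972020189909 - 1511626 = -2980956385774751236/1972020189909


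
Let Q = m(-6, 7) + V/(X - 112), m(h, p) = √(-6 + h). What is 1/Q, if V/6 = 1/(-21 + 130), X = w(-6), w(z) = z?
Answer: -6431/165431047 - 82715522*I*√3/496293141 ≈ -3.8874e-5 - 0.28868*I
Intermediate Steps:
X = -6
V = 6/109 (V = 6/(-21 + 130) = 6/109 ≈ 0.055046)
Q = -3/6431 + 2*I*√3 (Q = √(-6 - 6) + (6/109)/(-6 - 112) = √(-12) + (6/109)/(-118) = 2*I*√3 - 1/118*6/109 = 2*I*√3 - 3/6431 = -3/6431 + 2*I*√3 ≈ -0.00046649 + 3.4641*I)
1/Q = 1/(-3/6431 + 2*I*√3)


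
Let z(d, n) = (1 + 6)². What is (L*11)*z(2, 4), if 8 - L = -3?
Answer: 5929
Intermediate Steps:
z(d, n) = 49 (z(d, n) = 7² = 49)
L = 11 (L = 8 - 1*(-3) = 8 + 3 = 11)
(L*11)*z(2, 4) = (11*11)*49 = 121*49 = 5929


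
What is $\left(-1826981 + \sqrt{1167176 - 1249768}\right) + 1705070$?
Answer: $-121911 + 4 i \sqrt{5162} \approx -1.2191 \cdot 10^{5} + 287.39 i$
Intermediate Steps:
$\left(-1826981 + \sqrt{1167176 - 1249768}\right) + 1705070 = \left(-1826981 + \sqrt{-82592}\right) + 1705070 = \left(-1826981 + 4 i \sqrt{5162}\right) + 1705070 = -121911 + 4 i \sqrt{5162}$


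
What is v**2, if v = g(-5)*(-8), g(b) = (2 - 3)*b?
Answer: 1600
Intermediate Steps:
g(b) = -b
v = -40 (v = -1*(-5)*(-8) = 5*(-8) = -40)
v**2 = (-40)**2 = 1600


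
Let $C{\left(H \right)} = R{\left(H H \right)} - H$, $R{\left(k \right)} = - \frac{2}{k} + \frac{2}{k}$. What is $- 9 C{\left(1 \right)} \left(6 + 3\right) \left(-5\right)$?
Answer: $-405$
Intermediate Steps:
$R{\left(k \right)} = 0$
$C{\left(H \right)} = - H$ ($C{\left(H \right)} = 0 - H = - H$)
$- 9 C{\left(1 \right)} \left(6 + 3\right) \left(-5\right) = - 9 \left(\left(-1\right) 1\right) \left(6 + 3\right) \left(-5\right) = \left(-9\right) \left(-1\right) 9 \left(-5\right) = 9 \left(-45\right) = -405$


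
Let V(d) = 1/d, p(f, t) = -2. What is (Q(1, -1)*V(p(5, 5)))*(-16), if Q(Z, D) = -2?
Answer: -16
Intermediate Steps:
V(d) = 1/d
(Q(1, -1)*V(p(5, 5)))*(-16) = -2/(-2)*(-16) = -2*(-1/2)*(-16) = 1*(-16) = -16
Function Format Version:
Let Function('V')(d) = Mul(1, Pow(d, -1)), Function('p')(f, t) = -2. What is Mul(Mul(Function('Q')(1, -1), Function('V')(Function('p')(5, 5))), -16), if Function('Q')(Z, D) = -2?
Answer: -16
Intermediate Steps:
Function('V')(d) = Pow(d, -1)
Mul(Mul(Function('Q')(1, -1), Function('V')(Function('p')(5, 5))), -16) = Mul(Mul(-2, Pow(-2, -1)), -16) = Mul(Mul(-2, Rational(-1, 2)), -16) = Mul(1, -16) = -16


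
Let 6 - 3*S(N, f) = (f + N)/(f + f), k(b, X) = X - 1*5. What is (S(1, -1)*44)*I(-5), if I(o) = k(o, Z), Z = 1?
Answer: -352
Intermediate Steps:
k(b, X) = -5 + X (k(b, X) = X - 5 = -5 + X)
I(o) = -4 (I(o) = -5 + 1 = -4)
S(N, f) = 2 - (N + f)/(6*f) (S(N, f) = 2 - (f + N)/(3*(f + f)) = 2 - (N + f)/(3*(2*f)) = 2 - (N + f)*1/(2*f)/3 = 2 - (N + f)/(6*f))
(S(1, -1)*44)*I(-5) = (((⅙)*(-1*1 + 11*(-1))/(-1))*44)*(-4) = (((⅙)*(-1)*(-1 - 11))*44)*(-4) = (((⅙)*(-1)*(-12))*44)*(-4) = (2*44)*(-4) = 88*(-4) = -352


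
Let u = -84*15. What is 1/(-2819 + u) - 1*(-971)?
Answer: 3960708/4079 ≈ 971.00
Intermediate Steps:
u = -1260 (u = -14*90 = -1260)
1/(-2819 + u) - 1*(-971) = 1/(-2819 - 1260) - 1*(-971) = 1/(-4079) + 971 = -1/4079 + 971 = 3960708/4079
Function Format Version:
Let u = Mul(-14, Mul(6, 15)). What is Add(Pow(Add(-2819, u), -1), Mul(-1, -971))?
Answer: Rational(3960708, 4079) ≈ 971.00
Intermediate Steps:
u = -1260 (u = Mul(-14, 90) = -1260)
Add(Pow(Add(-2819, u), -1), Mul(-1, -971)) = Add(Pow(Add(-2819, -1260), -1), Mul(-1, -971)) = Add(Pow(-4079, -1), 971) = Add(Rational(-1, 4079), 971) = Rational(3960708, 4079)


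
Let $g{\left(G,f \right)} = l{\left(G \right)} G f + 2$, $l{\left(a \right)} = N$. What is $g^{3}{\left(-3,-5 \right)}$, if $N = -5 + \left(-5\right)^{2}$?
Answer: $27543608$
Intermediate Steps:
$N = 20$ ($N = -5 + 25 = 20$)
$l{\left(a \right)} = 20$
$g{\left(G,f \right)} = 2 + 20 G f$ ($g{\left(G,f \right)} = 20 G f + 2 = 2 + 20 G f$)
$g^{3}{\left(-3,-5 \right)} = \left(2 + 20 \left(-3\right) \left(-5\right)\right)^{3} = \left(2 + 300\right)^{3} = 302^{3} = 27543608$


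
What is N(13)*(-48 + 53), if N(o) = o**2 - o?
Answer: 780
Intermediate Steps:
N(13)*(-48 + 53) = (13*(-1 + 13))*(-48 + 53) = (13*12)*5 = 156*5 = 780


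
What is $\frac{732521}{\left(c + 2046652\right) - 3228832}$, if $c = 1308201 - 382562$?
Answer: $- \frac{732521}{256541} \approx -2.8554$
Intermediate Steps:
$c = 925639$ ($c = 1308201 - 382562 = 925639$)
$\frac{732521}{\left(c + 2046652\right) - 3228832} = \frac{732521}{\left(925639 + 2046652\right) - 3228832} = \frac{732521}{2972291 - 3228832} = \frac{732521}{-256541} = 732521 \left(- \frac{1}{256541}\right) = - \frac{732521}{256541}$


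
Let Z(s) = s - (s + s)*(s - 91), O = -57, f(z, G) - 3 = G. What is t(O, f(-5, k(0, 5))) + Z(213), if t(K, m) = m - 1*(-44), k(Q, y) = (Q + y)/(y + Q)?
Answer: -51711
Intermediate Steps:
k(Q, y) = 1 (k(Q, y) = (Q + y)/(Q + y) = 1)
f(z, G) = 3 + G
t(K, m) = 44 + m (t(K, m) = m + 44 = 44 + m)
Z(s) = s - 2*s*(-91 + s)
t(O, f(-5, k(0, 5))) + Z(213) = (44 + (3 + 1)) + 213*(183 - 2*213) = (44 + 4) + 213*(183 - 426) = 48 + 213*(-243) = 48 - 51759 = -51711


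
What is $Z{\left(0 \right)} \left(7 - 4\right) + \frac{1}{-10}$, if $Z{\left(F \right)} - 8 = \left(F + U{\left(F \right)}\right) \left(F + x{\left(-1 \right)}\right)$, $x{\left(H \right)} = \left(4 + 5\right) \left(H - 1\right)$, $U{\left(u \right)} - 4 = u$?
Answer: $- \frac{1921}{10} \approx -192.1$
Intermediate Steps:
$U{\left(u \right)} = 4 + u$
$x{\left(H \right)} = -9 + 9 H$ ($x{\left(H \right)} = 9 \left(-1 + H\right) = -9 + 9 H$)
$Z{\left(F \right)} = 8 + \left(-18 + F\right) \left(4 + 2 F\right)$ ($Z{\left(F \right)} = 8 + \left(F + \left(4 + F\right)\right) \left(F + \left(-9 + 9 \left(-1\right)\right)\right) = 8 + \left(4 + 2 F\right) \left(F - 18\right) = 8 + \left(4 + 2 F\right) \left(-18 + F\right) = 8 + \left(-18 + F\right) \left(4 + 2 F\right)$)
$Z{\left(0 \right)} \left(7 - 4\right) + \frac{1}{-10} = \left(-64 - 0 + 2 \cdot 0^{2}\right) \left(7 - 4\right) + \frac{1}{-10} = \left(-64 + 0 + 2 \cdot 0\right) 3 - \frac{1}{10} = \left(-64 + 0 + 0\right) 3 - \frac{1}{10} = \left(-64\right) 3 - \frac{1}{10} = -192 - \frac{1}{10} = - \frac{1921}{10}$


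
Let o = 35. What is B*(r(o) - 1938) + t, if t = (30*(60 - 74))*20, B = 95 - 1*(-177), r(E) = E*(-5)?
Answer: -583136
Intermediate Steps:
r(E) = -5*E
B = 272 (B = 95 + 177 = 272)
t = -8400 (t = (30*(-14))*20 = -420*20 = -8400)
B*(r(o) - 1938) + t = 272*(-5*35 - 1938) - 8400 = 272*(-175 - 1938) - 8400 = 272*(-2113) - 8400 = -574736 - 8400 = -583136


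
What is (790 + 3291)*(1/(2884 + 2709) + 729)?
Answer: 2377064734/799 ≈ 2.9750e+6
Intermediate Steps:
(790 + 3291)*(1/(2884 + 2709) + 729) = 4081*(1/5593 + 729) = 4081*(4077298/5593) = 2377064734/799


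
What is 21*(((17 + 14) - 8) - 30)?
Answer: -147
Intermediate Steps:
21*(((17 + 14) - 8) - 30) = 21*((31 - 8) - 30) = 21*(23 - 30) = 21*(-7) = -147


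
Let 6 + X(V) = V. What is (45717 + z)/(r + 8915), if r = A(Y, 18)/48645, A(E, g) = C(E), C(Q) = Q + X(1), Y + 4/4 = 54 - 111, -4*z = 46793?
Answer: 735485375/192742272 ≈ 3.8159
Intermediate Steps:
z = -46793/4 (z = -¼*46793 = -46793/4 ≈ -11698.)
Y = -58 (Y = -1 + (54 - 111) = -1 - 57 = -58)
X(V) = -6 + V
C(Q) = -5 + Q (C(Q) = Q + (-6 + 1) = Q - 5 = -5 + Q)
A(E, g) = -5 + E
r = -7/5405 (r = (-5 - 58)/48645 = -63*1/48645 = -7/5405 ≈ -0.0012951)
(45717 + z)/(r + 8915) = (45717 - 46793/4)/(-7/5405 + 8915) = 136075/(4*(48185568/5405)) = (136075/4)*(5405/48185568) = 735485375/192742272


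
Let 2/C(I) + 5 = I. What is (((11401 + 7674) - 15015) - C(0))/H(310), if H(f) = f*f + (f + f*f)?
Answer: 10151/481275 ≈ 0.021092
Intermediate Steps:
C(I) = 2/(-5 + I)
H(f) = f + 2*f² (H(f) = f² + (f + f²) = f + 2*f²)
(((11401 + 7674) - 15015) - C(0))/H(310) = (((11401 + 7674) - 15015) - 2/(-5 + 0))/((310*(1 + 2*310))) = ((19075 - 15015) - 2/(-5))/((310*(1 + 620))) = (4060 - 2*(-1)/5)/((310*621)) = (4060 - 1*(-⅖))/192510 = (4060 + ⅖)*(1/192510) = (20302/5)*(1/192510) = 10151/481275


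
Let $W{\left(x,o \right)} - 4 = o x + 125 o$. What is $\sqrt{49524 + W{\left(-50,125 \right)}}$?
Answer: $\sqrt{58903} \approx 242.7$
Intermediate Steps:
$W{\left(x,o \right)} = 4 + 125 o + o x$ ($W{\left(x,o \right)} = 4 + \left(o x + 125 o\right) = 4 + \left(125 o + o x\right) = 4 + 125 o + o x$)
$\sqrt{49524 + W{\left(-50,125 \right)}} = \sqrt{49524 + \left(4 + 125 \cdot 125 + 125 \left(-50\right)\right)} = \sqrt{49524 + \left(4 + 15625 - 6250\right)} = \sqrt{49524 + 9379} = \sqrt{58903}$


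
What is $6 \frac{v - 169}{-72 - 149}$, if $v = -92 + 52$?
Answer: $\frac{1254}{221} \approx 5.6742$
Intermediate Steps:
$v = -40$
$6 \frac{v - 169}{-72 - 149} = 6 \frac{-40 - 169}{-72 - 149} = 6 \left(- \frac{209}{-221}\right) = 6 \left(\left(-209\right) \left(- \frac{1}{221}\right)\right) = 6 \cdot \frac{209}{221} = \frac{1254}{221}$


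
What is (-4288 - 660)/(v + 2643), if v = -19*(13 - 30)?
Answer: -2474/1483 ≈ -1.6682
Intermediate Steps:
v = 323 (v = -19*(-17) = 323)
(-4288 - 660)/(v + 2643) = (-4288 - 660)/(323 + 2643) = -4948/2966 = -4948*1/2966 = -2474/1483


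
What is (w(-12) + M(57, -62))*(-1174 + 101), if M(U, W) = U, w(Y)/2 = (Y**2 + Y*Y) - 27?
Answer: -621267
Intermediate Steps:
w(Y) = -54 + 4*Y**2 (w(Y) = 2*((Y**2 + Y*Y) - 27) = 2*((Y**2 + Y**2) - 27) = 2*(2*Y**2 - 27) = 2*(-27 + 2*Y**2) = -54 + 4*Y**2)
(w(-12) + M(57, -62))*(-1174 + 101) = ((-54 + 4*(-12)**2) + 57)*(-1174 + 101) = ((-54 + 4*144) + 57)*(-1073) = ((-54 + 576) + 57)*(-1073) = (522 + 57)*(-1073) = 579*(-1073) = -621267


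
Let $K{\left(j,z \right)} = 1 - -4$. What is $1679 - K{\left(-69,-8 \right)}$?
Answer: $1674$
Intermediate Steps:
$K{\left(j,z \right)} = 5$ ($K{\left(j,z \right)} = 1 + 4 = 5$)
$1679 - K{\left(-69,-8 \right)} = 1679 - 5 = 1674$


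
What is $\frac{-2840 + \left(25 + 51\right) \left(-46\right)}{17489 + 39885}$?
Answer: $- \frac{3168}{28687} \approx -0.11043$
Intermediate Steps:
$\frac{-2840 + \left(25 + 51\right) \left(-46\right)}{17489 + 39885} = \frac{-2840 + 76 \left(-46\right)}{57374} = \left(-2840 - 3496\right) \frac{1}{57374} = \left(-6336\right) \frac{1}{57374} = - \frac{3168}{28687}$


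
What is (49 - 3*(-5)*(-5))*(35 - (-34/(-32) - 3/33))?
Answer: -77857/88 ≈ -884.74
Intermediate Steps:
(49 - 3*(-5)*(-5))*(35 - (-34/(-32) - 3/33)) = (49 + 15*(-5))*(35 - (-34*(-1/32) - 3*1/33)) = (49 - 75)*(35 - (17/16 - 1/11)) = -26*(35 - 1*171/176) = -26*(35 - 171/176) = -26*5989/176 = -77857/88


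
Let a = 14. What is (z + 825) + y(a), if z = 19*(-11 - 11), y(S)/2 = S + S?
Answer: 463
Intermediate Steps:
y(S) = 4*S (y(S) = 2*(S + S) = 2*(2*S) = 4*S)
z = -418 (z = 19*(-22) = -418)
(z + 825) + y(a) = (-418 + 825) + 4*14 = 407 + 56 = 463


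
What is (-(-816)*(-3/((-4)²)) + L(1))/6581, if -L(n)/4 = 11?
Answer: -197/6581 ≈ -0.029935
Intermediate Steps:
L(n) = -44 (L(n) = -4*11 = -44)
(-(-816)*(-3/((-4)²)) + L(1))/6581 = (-(-816)*(-3/((-4)²)) - 44)/6581 = (-(-816)*(-3/16) - 44)*(1/6581) = (-(-816)*(-3*1/16) - 44)*(1/6581) = (-(-816)*(-3)/16 - 44)*(1/6581) = (-48*51/16 - 44)*(1/6581) = (-153 - 44)*(1/6581) = -197*1/6581 = -197/6581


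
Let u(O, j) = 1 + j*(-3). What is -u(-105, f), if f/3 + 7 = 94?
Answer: 782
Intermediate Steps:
f = 261 (f = -21 + 3*94 = -21 + 282 = 261)
u(O, j) = 1 - 3*j
-u(-105, f) = -(1 - 3*261) = -(1 - 783) = -1*(-782) = 782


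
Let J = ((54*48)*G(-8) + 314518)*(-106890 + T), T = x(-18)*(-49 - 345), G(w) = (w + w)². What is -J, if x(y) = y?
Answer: 97609429860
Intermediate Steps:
G(w) = 4*w² (G(w) = (2*w)² = 4*w²)
T = 7092 (T = -18*(-49 - 345) = -18*(-394) = 7092)
J = -97609429860 (J = ((54*48)*(4*(-8)²) + 314518)*(-106890 + 7092) = (2592*(4*64) + 314518)*(-99798) = (2592*256 + 314518)*(-99798) = (663552 + 314518)*(-99798) = 978070*(-99798) = -97609429860)
-J = -1*(-97609429860) = 97609429860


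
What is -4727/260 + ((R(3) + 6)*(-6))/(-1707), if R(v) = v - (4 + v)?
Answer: -2688623/147940 ≈ -18.174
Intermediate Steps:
R(v) = -4 (R(v) = v + (-4 - v) = -4)
-4727/260 + ((R(3) + 6)*(-6))/(-1707) = -4727/260 + ((-4 + 6)*(-6))/(-1707) = -4727*1/260 + (2*(-6))*(-1/1707) = -4727/260 - 12*(-1/1707) = -4727/260 + 4/569 = -2688623/147940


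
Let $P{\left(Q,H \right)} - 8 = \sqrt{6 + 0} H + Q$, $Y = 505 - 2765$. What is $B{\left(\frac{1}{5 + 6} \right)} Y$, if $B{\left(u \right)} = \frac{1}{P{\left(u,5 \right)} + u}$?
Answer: $\frac{14916}{67} - \frac{27346 \sqrt{6}}{201} \approx -110.63$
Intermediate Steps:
$Y = -2260$
$P{\left(Q,H \right)} = 8 + Q + H \sqrt{6}$ ($P{\left(Q,H \right)} = 8 + \left(\sqrt{6 + 0} H + Q\right) = 8 + \left(\sqrt{6} H + Q\right) = 8 + \left(H \sqrt{6} + Q\right) = 8 + \left(Q + H \sqrt{6}\right) = 8 + Q + H \sqrt{6}$)
$B{\left(u \right)} = \frac{1}{8 + 2 u + 5 \sqrt{6}}$ ($B{\left(u \right)} = \frac{1}{\left(8 + u + 5 \sqrt{6}\right) + u} = \frac{1}{8 + 2 u + 5 \sqrt{6}}$)
$B{\left(\frac{1}{5 + 6} \right)} Y = \frac{1}{8 + \frac{2}{5 + 6} + 5 \sqrt{6}} \left(-2260\right) = \frac{1}{8 + \frac{2}{11} + 5 \sqrt{6}} \left(-2260\right) = \frac{1}{\frac{90}{11} + 5 \sqrt{6}} \left(-2260\right) = - \frac{2260}{\frac{90}{11} + 5 \sqrt{6}}$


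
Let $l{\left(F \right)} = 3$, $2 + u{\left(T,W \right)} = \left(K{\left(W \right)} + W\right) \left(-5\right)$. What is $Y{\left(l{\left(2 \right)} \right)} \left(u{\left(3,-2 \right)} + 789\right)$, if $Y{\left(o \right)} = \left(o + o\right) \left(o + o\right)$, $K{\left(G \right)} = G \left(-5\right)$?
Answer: $26892$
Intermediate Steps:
$K{\left(G \right)} = - 5 G$
$u{\left(T,W \right)} = -2 + 20 W$ ($u{\left(T,W \right)} = -2 + \left(- 5 W + W\right) \left(-5\right) = -2 + - 4 W \left(-5\right) = -2 + 20 W$)
$Y{\left(o \right)} = 4 o^{2}$ ($Y{\left(o \right)} = 2 o 2 o = 4 o^{2}$)
$Y{\left(l{\left(2 \right)} \right)} \left(u{\left(3,-2 \right)} + 789\right) = 4 \cdot 3^{2} \left(\left(-2 + 20 \left(-2\right)\right) + 789\right) = 4 \cdot 9 \left(\left(-2 - 40\right) + 789\right) = 36 \left(-42 + 789\right) = 36 \cdot 747 = 26892$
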